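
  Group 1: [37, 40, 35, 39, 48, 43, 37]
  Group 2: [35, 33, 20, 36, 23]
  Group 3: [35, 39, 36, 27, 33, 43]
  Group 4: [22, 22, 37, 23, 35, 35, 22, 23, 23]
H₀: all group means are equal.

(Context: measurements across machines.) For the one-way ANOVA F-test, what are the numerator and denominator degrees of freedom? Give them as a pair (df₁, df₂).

k = 4 groups, N = 27 total
df = (k−1, N−k) = (4−1, 27−4) = (3, 23)

degrees of freedom = [3, 23]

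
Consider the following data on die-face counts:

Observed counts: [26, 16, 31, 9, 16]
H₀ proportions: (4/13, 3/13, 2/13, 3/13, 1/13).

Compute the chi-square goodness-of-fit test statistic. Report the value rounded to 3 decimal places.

test statistic = 37.019

n = 98; E_i = n·p_i = [30.15, 22.62, 15.08, 22.62, 7.54]
χ² = (26−30.15)²/30.15 + (16−22.62)²/22.62 + (31−15.08)²/15.08 + (9−22.62)²/22.62 + (16−7.54)²/7.54 = 37.0187
df = 4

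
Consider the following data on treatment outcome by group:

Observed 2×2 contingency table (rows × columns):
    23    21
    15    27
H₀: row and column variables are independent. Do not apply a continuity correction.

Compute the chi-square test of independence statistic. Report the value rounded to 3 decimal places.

test statistic = 2.389

Row totals [44, 42], col totals [38, 48], n=86
χ² = (23−19.44)²/19.44 + (21−24.56)²/24.56 + (15−18.56)²/18.56 + (27−23.44)²/23.44 = 2.3890
df = 1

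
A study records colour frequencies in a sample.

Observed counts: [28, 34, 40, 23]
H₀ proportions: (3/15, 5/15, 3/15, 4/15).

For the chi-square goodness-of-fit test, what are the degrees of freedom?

df = k − 1 = 4 − 1 = 3

degrees of freedom = 3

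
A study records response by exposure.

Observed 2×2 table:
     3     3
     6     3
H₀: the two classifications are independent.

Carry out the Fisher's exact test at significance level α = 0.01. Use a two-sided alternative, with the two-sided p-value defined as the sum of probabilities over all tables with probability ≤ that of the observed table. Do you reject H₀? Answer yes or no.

Margins: r₁=6, r₂=9, c₁=9, c₂=6, n=15
p_obs = C(6,3)·C(9,6)/C(15,9); sum pmf over tables with pmf ≤ p_obs
p-value (two-sided) = 0.62238
At α=0.01: p ≥ α → fail to reject H₀

reject H₀: no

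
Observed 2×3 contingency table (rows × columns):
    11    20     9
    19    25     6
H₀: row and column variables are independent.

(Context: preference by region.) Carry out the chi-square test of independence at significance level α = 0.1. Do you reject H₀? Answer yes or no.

Row totals [40, 50], col totals [30, 45, 15], n=90
χ² = (11−13.33)²/13.33 + (20−20.00)²/20.00 + (9−6.67)²/6.67 + (19−16.67)²/16.67 + (25−25.00)²/25.00 + (6−8.33)²/8.33 = 2.2050
df = 2
p-value (upper-tail) = 0.33204
At α=0.1: p ≥ α → fail to reject H₀

reject H₀: no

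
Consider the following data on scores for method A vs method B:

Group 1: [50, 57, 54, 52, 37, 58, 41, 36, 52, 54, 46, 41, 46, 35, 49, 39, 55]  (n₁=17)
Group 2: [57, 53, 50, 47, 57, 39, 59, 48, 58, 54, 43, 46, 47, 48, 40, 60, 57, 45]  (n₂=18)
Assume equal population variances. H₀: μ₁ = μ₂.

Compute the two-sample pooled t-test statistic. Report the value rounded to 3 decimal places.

test statistic = -1.347

x̄₁=47.176, s₁=7.699, n₁=17
x̄₂=50.444, s₂=6.644, n₂=18
s_p² = [16·7.699² + 17·6.644²]/33 = 51.4823
SE = √(s_p²·(1/17+1/18)) = 2.4266
t = (47.176−50.444)/2.4266 = -1.3467
df = 33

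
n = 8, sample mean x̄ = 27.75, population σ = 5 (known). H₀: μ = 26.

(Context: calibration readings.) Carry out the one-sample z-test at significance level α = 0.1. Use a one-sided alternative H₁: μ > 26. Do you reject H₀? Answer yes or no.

SE = σ/√n = 5/√8 = 1.7678
z = (x̄−μ₀)/SE = (27.75−26)/1.7678 = 0.9899
p-value (one-sided, H₁ greater) = 0.16110
At α=0.1: p ≥ α → fail to reject H₀

reject H₀: no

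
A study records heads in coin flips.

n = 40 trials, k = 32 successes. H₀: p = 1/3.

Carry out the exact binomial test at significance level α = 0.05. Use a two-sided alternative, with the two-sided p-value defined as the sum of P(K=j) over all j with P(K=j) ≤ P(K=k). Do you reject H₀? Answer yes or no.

reject H₀: yes

Exact binomial: n=40, k=32, p₀=1/3=0.3333
P(X=j) = C(n,j)·p₀^j·(1−p₀)^(n−j); p = Σ P(X=j) over j with P(X=j) ≤ P(X=32)
p-value (two-sided) = 0.00000
At α=0.05: p < α → reject H₀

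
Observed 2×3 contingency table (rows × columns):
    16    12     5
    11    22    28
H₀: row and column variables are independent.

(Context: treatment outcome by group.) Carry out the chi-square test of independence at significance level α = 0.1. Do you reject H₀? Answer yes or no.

Row totals [33, 61], col totals [27, 34, 33], n=94
χ² = (16−9.48)²/9.48 + (12−11.94)²/11.94 + (5−11.59)²/11.59 + (11−17.52)²/17.52 + (22−22.06)²/22.06 + (28−21.41)²/21.41 = 12.6822
df = 2
p-value (upper-tail) = 0.00176
At α=0.1: p < α → reject H₀

reject H₀: yes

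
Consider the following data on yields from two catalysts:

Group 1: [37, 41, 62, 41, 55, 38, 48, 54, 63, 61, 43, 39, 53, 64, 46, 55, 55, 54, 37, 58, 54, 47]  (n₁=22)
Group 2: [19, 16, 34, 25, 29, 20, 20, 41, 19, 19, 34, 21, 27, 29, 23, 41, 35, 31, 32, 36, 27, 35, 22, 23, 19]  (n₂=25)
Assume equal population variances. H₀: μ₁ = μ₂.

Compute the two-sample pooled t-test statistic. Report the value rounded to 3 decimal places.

test statistic = 9.718

x̄₁=50.227, s₁=8.912, n₁=22
x̄₂=27.080, s₂=7.416, n₂=25
s_p² = [21·8.912² + 24·7.416²]/45 = 66.3934
SE = √(s_p²·(1/22+1/25)) = 2.3819
t = (50.227−27.080)/2.3819 = 9.7178
df = 45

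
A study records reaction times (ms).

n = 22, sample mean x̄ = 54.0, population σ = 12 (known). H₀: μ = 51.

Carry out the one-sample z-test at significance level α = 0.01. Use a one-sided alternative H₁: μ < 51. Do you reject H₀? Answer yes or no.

reject H₀: no

SE = σ/√n = 12/√22 = 2.5584
z = (x̄−μ₀)/SE = (54.0−51)/2.5584 = 1.1726
p-value (one-sided, H₁ less) = 0.87952
At α=0.01: p ≥ α → fail to reject H₀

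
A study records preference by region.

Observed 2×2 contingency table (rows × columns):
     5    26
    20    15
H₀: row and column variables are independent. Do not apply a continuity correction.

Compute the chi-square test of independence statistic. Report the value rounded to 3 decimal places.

Row totals [31, 35], col totals [25, 41], n=66
χ² = (5−11.74)²/11.74 + (26−19.26)²/19.26 + (20−13.26)²/13.26 + (15−21.74)²/21.74 = 11.7520
df = 1

test statistic = 11.752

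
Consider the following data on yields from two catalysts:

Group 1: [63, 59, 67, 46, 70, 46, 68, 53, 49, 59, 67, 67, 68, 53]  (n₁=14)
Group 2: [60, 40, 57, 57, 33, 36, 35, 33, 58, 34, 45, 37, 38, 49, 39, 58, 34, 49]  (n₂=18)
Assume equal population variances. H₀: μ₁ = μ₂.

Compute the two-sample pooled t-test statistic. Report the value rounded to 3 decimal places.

x̄₁=59.643, s₁=8.750, n₁=14
x̄₂=44.000, s₂=10.146, n₂=18
s_p² = [13·8.750² + 17·10.146²]/30 = 91.5071
SE = √(s_p²·(1/14+1/18)) = 3.4088
t = (59.643−44.000)/3.4088 = 4.5890
df = 30

test statistic = 4.589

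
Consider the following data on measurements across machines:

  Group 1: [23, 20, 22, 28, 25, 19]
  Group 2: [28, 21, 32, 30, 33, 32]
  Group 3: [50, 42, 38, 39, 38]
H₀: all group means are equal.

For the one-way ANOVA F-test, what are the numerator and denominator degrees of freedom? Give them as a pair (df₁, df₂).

degrees of freedom = [2, 14]

k = 3 groups, N = 17 total
df = (k−1, N−k) = (3−1, 17−3) = (2, 14)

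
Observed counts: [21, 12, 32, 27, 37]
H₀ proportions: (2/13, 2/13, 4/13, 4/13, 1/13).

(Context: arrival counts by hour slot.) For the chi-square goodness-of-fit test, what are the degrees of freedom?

df = k − 1 = 5 − 1 = 4

degrees of freedom = 4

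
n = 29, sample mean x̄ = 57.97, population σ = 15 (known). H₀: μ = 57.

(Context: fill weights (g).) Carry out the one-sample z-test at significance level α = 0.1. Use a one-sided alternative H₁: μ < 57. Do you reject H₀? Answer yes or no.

SE = σ/√n = 15/√29 = 2.7854
z = (x̄−μ₀)/SE = (57.97−57)/2.7854 = 0.3482
p-value (one-sided, H₁ less) = 0.63617
At α=0.1: p ≥ α → fail to reject H₀

reject H₀: no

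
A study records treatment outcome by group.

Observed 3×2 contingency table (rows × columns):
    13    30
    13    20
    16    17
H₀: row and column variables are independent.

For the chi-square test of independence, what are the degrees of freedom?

df = (r−1)(c−1) = (3−1)·(2−1) = 2

degrees of freedom = 2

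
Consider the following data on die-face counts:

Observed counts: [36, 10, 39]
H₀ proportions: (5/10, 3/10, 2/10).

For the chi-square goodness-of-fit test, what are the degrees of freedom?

df = k − 1 = 3 − 1 = 2

degrees of freedom = 2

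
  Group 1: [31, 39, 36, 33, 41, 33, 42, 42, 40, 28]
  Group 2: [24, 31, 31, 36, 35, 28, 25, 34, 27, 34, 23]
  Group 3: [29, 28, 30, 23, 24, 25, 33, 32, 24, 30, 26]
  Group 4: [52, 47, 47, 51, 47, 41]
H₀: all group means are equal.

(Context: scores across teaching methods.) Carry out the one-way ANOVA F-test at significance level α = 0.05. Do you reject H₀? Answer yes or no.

Group means [36.50, 29.82, 27.64, 47.50], grand mean 33.737
SSB = Σnᵢ(x̄ᵢ−x̄)² = 1791.187; SSW = ΣΣ(x−x̄ᵢ)² = 638.182
MSB = 1791.187/3 = 597.0622; MSW = 638.182/34 = 18.7701
F = MSB/MSW = 31.8093
df = (3, 34)
p-value (upper-tail) = 0.00000
At α=0.05: p < α → reject H₀

reject H₀: yes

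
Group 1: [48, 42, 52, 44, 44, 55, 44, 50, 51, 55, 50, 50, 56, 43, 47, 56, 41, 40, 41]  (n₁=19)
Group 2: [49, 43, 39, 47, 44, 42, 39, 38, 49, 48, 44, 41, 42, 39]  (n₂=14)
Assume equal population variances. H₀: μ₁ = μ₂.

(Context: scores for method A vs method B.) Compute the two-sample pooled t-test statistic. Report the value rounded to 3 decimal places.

x̄₁=47.842, s₁=5.449, n₁=19
x̄₂=43.143, s₂=3.860, n₂=14
s_p² = [18·5.449² + 13·3.860²]/31 = 23.4916
SE = √(s_p²·(1/19+1/14)) = 1.7072
t = (47.842−43.143)/1.7072 = 2.7527
df = 31

test statistic = 2.753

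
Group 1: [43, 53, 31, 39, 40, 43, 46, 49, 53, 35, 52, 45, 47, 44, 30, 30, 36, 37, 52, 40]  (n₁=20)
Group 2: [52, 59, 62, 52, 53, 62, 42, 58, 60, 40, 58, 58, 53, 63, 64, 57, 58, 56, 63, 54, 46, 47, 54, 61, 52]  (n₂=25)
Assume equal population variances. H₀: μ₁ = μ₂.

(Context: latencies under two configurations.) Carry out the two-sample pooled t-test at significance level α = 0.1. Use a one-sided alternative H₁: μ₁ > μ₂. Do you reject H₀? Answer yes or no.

x̄₁=42.250, s₁=7.545, n₁=20
x̄₂=55.360, s₂=6.448, n₂=25
s_p² = [19·7.545² + 24·6.448²]/43 = 48.3607
SE = √(s_p²·(1/20+1/25)) = 2.0863
t = (42.250−55.360)/2.0863 = -6.2840
df = 43
p-value (one-sided, H₁ greater) = 1.00000
At α=0.1: p ≥ α → fail to reject H₀

reject H₀: no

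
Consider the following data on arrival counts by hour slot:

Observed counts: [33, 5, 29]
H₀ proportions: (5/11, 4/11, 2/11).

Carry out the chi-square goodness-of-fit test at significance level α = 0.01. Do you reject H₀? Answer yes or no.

reject H₀: yes

n = 67; E_i = n·p_i = [30.45, 24.36, 12.18]
χ² = (33−30.45)²/30.45 + (5−24.36)²/24.36 + (29−12.18)²/12.18 = 38.8216
df = 2
p-value (upper-tail) = 0.00000
At α=0.01: p < α → reject H₀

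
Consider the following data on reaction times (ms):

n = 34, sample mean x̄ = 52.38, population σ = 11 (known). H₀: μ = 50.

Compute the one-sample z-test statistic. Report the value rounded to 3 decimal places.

SE = σ/√n = 11/√34 = 1.8865
z = (x̄−μ₀)/SE = (52.38−50)/1.8865 = 1.2616

test statistic = 1.262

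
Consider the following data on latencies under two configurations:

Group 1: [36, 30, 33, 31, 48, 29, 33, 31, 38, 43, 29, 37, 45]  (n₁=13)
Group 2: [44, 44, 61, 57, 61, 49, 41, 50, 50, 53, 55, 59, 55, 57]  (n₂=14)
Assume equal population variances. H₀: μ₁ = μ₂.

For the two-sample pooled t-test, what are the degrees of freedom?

df = n₁ + n₂ − 2 = 13 + 14 − 2 = 25

degrees of freedom = 25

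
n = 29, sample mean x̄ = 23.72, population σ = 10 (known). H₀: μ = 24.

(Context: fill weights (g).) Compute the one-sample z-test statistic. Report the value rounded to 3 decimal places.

SE = σ/√n = 10/√29 = 1.8570
z = (x̄−μ₀)/SE = (23.72−24)/1.8570 = -0.1508

test statistic = -0.151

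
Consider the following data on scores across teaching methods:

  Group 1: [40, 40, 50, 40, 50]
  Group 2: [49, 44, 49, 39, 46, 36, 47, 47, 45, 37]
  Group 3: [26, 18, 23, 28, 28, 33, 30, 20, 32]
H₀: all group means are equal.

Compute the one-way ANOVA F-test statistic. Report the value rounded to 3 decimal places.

test statistic = 33.019

Group means [44.00, 43.90, 26.44], grand mean 37.375
SSB = Σnᵢ(x̄ᵢ−x̄)² = 1720.503; SSW = ΣΣ(x−x̄ᵢ)² = 547.122
MSB = 1720.503/2 = 860.2514; MSW = 547.122/21 = 26.0534
F = MSB/MSW = 33.0187
df = (2, 21)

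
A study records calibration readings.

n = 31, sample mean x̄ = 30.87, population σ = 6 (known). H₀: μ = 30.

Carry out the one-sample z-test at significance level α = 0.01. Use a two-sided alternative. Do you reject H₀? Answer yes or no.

SE = σ/√n = 6/√31 = 1.0776
z = (x̄−μ₀)/SE = (30.87−30)/1.0776 = 0.8073
p-value (two-sided) = 0.41948
At α=0.01: p ≥ α → fail to reject H₀

reject H₀: no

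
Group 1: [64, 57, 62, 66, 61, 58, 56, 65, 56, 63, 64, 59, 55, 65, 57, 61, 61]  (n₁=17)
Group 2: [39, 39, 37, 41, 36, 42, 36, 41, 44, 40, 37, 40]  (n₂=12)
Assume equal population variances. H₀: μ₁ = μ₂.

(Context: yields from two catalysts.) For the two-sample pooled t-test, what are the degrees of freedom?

degrees of freedom = 27

df = n₁ + n₂ − 2 = 17 + 12 − 2 = 27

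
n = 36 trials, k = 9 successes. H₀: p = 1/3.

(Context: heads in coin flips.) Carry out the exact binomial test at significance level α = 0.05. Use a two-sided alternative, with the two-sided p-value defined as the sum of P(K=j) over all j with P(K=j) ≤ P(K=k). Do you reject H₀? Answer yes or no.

Exact binomial: n=36, k=9, p₀=1/3=0.3333
P(X=j) = C(n,j)·p₀^j·(1−p₀)^(n−j); p = Σ P(X=j) over j with P(X=j) ≤ P(X=9)
p-value (two-sided) = 0.37690
At α=0.05: p ≥ α → fail to reject H₀

reject H₀: no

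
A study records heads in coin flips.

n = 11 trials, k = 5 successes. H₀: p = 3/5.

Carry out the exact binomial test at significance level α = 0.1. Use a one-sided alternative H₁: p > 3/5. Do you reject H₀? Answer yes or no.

reject H₀: no

Exact binomial: n=11, k=5, p₀=3/5=0.6000
P(X≥5) from Σ C(n,i)·p₀^i·(1−p₀)^(n−i)
p-value (one-sided, H₁ greater) = 0.90065
At α=0.1: p ≥ α → fail to reject H₀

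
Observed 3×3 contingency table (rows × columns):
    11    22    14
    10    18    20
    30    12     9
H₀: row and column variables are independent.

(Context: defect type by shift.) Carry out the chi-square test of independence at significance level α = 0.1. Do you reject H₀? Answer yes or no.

reject H₀: yes

Row totals [47, 48, 51], col totals [51, 52, 43], n=146
χ² = (11−16.42)²/16.42 + (22−16.74)²/16.74 + (14−13.84)²/13.84 + (10−16.77)²/16.77 + (18−17.10)²/17.10 + (20−14.14)²/14.14 + (30−17.82)²/17.82 + (12−18.16)²/18.16 + (9−15.02)²/15.02 = 21.4924
df = 4
p-value (upper-tail) = 0.00025
At α=0.1: p < α → reject H₀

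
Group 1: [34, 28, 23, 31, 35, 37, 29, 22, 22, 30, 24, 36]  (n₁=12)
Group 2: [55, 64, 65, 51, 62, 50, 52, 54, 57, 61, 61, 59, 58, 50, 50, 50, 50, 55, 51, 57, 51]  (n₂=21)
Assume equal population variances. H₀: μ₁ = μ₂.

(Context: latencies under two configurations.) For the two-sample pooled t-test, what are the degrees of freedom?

df = n₁ + n₂ − 2 = 12 + 21 − 2 = 31

degrees of freedom = 31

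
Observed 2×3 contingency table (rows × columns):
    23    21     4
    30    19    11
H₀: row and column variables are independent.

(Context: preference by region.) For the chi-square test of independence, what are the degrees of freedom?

df = (r−1)(c−1) = (2−1)·(3−1) = 2

degrees of freedom = 2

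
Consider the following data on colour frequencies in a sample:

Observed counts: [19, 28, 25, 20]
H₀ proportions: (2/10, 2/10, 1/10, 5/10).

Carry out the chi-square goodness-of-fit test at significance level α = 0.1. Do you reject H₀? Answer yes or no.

n = 92; E_i = n·p_i = [18.40, 18.40, 9.20, 46.00]
χ² = (19−18.40)²/18.40 + (28−18.40)²/18.40 + (25−9.20)²/9.20 + (20−46.00)²/46.00 = 46.8587
df = 3
p-value (upper-tail) = 0.00000
At α=0.1: p < α → reject H₀

reject H₀: yes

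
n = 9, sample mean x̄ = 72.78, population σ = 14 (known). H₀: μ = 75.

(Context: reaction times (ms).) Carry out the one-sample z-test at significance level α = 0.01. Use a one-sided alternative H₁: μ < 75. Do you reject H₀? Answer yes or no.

SE = σ/√n = 14/√9 = 4.6667
z = (x̄−μ₀)/SE = (72.78−75)/4.6667 = -0.4757
p-value (one-sided, H₁ less) = 0.31714
At α=0.01: p ≥ α → fail to reject H₀

reject H₀: no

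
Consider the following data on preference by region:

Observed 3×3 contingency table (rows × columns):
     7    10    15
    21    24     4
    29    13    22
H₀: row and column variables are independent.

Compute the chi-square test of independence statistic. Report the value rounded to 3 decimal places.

test statistic = 22.038

Row totals [32, 49, 64], col totals [57, 47, 41], n=145
χ² = (7−12.58)²/12.58 + (10−10.37)²/10.37 + (15−9.05)²/9.05 + (21−19.26)²/19.26 + (24−15.88)²/15.88 + (4−13.86)²/13.86 + (29−25.16)²/25.16 + (13−20.74)²/20.74 + (22−18.10)²/18.10 = 22.0381
df = 4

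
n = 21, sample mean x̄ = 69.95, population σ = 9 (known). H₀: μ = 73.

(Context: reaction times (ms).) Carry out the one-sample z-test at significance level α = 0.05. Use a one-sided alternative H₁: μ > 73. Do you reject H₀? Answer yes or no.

reject H₀: no

SE = σ/√n = 9/√21 = 1.9640
z = (x̄−μ₀)/SE = (69.95−73)/1.9640 = -1.5530
p-value (one-sided, H₁ greater) = 0.93979
At α=0.05: p ≥ α → fail to reject H₀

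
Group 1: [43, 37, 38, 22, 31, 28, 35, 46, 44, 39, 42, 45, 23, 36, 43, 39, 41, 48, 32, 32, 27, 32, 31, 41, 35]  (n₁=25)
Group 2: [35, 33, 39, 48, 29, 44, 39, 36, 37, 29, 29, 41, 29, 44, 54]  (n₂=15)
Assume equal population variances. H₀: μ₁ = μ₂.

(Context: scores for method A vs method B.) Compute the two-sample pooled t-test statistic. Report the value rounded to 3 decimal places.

x̄₁=36.400, s₁=7.077, n₁=25
x̄₂=37.733, s₂=7.564, n₂=15
s_p² = [24·7.077² + 14·7.564²]/38 = 52.7088
SE = √(s_p²·(1/25+1/15)) = 2.3711
t = (36.400−37.733)/2.3711 = -0.5623
df = 38

test statistic = -0.562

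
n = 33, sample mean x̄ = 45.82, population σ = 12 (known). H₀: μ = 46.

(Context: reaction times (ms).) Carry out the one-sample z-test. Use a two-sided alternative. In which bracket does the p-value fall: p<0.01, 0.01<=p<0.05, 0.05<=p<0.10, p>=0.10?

SE = σ/√n = 12/√33 = 2.0889
z = (x̄−μ₀)/SE = (45.82−46)/2.0889 = -0.0862
p-value (two-sided) = 0.93133
→ bracket: p>=0.10

p-value bracket: p>=0.10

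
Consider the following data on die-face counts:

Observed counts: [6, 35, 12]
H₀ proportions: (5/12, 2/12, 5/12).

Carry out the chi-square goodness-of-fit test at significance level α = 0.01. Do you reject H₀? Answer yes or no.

reject H₀: yes

n = 53; E_i = n·p_i = [22.08, 8.83, 22.08]
χ² = (6−22.08)²/22.08 + (35−8.83)²/8.83 + (12−22.08)²/22.08 = 93.8302
df = 2
p-value (upper-tail) = 0.00000
At α=0.01: p < α → reject H₀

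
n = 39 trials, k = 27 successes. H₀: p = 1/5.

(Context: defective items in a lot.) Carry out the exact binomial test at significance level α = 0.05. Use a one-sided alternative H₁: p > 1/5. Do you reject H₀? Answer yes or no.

reject H₀: yes

Exact binomial: n=39, k=27, p₀=1/5=0.2000
P(X≥27) from Σ C(n,i)·p₀^i·(1−p₀)^(n−i)
p-value (one-sided, H₁ greater) = 0.00000
At α=0.05: p < α → reject H₀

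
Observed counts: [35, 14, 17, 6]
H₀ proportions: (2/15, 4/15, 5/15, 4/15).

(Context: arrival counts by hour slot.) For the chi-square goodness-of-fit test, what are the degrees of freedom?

df = k − 1 = 4 − 1 = 3

degrees of freedom = 3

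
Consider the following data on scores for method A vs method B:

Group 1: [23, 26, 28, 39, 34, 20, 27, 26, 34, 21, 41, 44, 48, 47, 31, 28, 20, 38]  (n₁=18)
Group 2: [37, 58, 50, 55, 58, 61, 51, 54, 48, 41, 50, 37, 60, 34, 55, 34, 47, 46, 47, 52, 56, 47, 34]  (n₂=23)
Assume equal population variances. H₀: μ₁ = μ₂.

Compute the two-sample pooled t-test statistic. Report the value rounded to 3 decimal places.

test statistic = -5.898

x̄₁=31.944, s₁=9.136, n₁=18
x̄₂=48.348, s₂=8.600, n₂=23
s_p² = [17·9.136² + 22·8.600²]/39 = 78.1067
SE = √(s_p²·(1/18+1/23)) = 2.7812
t = (31.944−48.348)/2.7812 = -5.8979
df = 39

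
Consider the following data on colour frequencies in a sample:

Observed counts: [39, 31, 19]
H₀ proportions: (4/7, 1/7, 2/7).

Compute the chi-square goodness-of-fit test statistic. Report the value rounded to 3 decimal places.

n = 89; E_i = n·p_i = [50.86, 12.71, 25.43]
χ² = (39−50.86)²/50.86 + (31−12.71)²/12.71 + (19−25.43)²/25.43 = 30.6882
df = 2

test statistic = 30.688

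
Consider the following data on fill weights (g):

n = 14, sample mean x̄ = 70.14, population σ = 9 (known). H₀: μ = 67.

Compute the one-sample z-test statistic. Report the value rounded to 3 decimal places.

test statistic = 1.305

SE = σ/√n = 9/√14 = 2.4054
z = (x̄−μ₀)/SE = (70.14−67)/2.4054 = 1.3054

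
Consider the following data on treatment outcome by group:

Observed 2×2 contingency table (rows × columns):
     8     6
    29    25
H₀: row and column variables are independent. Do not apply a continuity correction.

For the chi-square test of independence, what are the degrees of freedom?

df = (r−1)(c−1) = (2−1)·(2−1) = 1

degrees of freedom = 1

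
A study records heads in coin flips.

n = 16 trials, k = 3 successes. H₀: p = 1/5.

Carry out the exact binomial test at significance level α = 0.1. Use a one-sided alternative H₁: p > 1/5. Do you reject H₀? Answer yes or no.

Exact binomial: n=16, k=3, p₀=1/5=0.2000
P(X≥3) from Σ C(n,i)·p₀^i·(1−p₀)^(n−i)
p-value (one-sided, H₁ greater) = 0.64816
At α=0.1: p ≥ α → fail to reject H₀

reject H₀: no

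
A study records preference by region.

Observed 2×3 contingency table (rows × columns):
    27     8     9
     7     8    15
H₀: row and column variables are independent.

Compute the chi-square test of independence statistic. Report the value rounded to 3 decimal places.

test statistic = 11.010

Row totals [44, 30], col totals [34, 16, 24], n=74
χ² = (27−20.22)²/20.22 + (8−9.51)²/9.51 + (9−14.27)²/14.27 + (7−13.78)²/13.78 + (8−6.49)²/6.49 + (15−9.73)²/9.73 = 11.0101
df = 2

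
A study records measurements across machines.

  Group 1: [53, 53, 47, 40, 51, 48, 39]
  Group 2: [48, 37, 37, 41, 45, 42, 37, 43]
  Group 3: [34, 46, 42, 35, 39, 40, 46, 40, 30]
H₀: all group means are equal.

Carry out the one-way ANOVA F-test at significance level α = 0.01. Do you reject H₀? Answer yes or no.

reject H₀: no

Group means [47.29, 41.25, 39.11], grand mean 42.208
SSB = Σnᵢ(x̄ᵢ−x̄)² = 274.141; SSW = ΣΣ(x−x̄ᵢ)² = 549.817
MSB = 274.141/2 = 137.0704; MSW = 549.817/21 = 26.1818
F = MSB/MSW = 5.2353
df = (2, 21)
p-value (upper-tail) = 0.01430
At α=0.01: p ≥ α → fail to reject H₀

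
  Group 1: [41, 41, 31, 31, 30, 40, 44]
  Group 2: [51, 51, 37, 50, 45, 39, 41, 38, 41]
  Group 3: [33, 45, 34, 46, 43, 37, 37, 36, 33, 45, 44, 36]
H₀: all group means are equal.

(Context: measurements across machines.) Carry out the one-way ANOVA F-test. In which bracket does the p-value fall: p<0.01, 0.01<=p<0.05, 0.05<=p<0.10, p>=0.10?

p-value bracket: 0.05<=p<0.10

Group means [36.86, 43.67, 39.08], grand mean 40.000
SSB = Σnᵢ(x̄ᵢ−x̄)² = 200.226; SSW = ΣΣ(x−x̄ᵢ)² = 757.774
MSB = 200.226/2 = 100.1131; MSW = 757.774/25 = 30.3110
F = MSB/MSW = 3.3029
df = (2, 25)
p-value (upper-tail) = 0.05336
→ bracket: 0.05<=p<0.10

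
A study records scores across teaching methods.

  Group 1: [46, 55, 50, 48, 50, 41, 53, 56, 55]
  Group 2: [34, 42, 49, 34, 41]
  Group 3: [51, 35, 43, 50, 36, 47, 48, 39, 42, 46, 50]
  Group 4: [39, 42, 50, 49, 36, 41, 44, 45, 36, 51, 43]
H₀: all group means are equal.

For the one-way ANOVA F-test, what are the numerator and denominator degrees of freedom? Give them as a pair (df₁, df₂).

k = 4 groups, N = 36 total
df = (k−1, N−k) = (4−1, 36−4) = (3, 32)

degrees of freedom = [3, 32]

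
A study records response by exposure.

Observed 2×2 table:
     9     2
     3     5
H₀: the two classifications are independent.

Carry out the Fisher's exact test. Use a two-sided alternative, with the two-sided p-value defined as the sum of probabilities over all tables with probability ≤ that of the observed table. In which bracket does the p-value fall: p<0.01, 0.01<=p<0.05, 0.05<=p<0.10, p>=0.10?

p-value bracket: 0.05<=p<0.10

Margins: r₁=11, r₂=8, c₁=12, c₂=7, n=19
p_obs = C(11,9)·C(8,3)/C(19,12); sum pmf over tables with pmf ≤ p_obs
p-value (two-sided) = 0.07395
→ bracket: 0.05<=p<0.10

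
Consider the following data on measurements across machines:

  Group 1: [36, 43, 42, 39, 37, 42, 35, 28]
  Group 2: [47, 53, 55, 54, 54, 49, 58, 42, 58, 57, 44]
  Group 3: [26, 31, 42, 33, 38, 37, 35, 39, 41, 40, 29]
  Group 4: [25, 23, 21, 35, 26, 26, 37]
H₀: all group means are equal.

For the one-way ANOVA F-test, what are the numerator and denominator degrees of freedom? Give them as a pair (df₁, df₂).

k = 4 groups, N = 37 total
df = (k−1, N−k) = (4−1, 37−4) = (3, 33)

degrees of freedom = [3, 33]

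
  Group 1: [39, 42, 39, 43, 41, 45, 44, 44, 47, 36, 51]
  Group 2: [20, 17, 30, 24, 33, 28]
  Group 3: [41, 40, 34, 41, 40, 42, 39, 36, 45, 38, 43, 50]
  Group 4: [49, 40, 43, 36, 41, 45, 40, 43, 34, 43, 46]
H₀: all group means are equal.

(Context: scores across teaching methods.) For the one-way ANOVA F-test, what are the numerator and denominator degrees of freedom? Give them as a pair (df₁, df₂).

degrees of freedom = [3, 36]

k = 4 groups, N = 40 total
df = (k−1, N−k) = (4−1, 40−4) = (3, 36)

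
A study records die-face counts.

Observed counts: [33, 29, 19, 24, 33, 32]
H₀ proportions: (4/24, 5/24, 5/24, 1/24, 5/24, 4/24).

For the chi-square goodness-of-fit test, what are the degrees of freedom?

degrees of freedom = 5

df = k − 1 = 6 − 1 = 5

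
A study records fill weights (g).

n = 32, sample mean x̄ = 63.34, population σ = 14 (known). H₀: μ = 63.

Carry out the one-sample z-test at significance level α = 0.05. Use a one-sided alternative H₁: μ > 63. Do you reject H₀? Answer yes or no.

reject H₀: no

SE = σ/√n = 14/√32 = 2.4749
z = (x̄−μ₀)/SE = (63.34−63)/2.4749 = 0.1374
p-value (one-sided, H₁ greater) = 0.44536
At α=0.05: p ≥ α → fail to reject H₀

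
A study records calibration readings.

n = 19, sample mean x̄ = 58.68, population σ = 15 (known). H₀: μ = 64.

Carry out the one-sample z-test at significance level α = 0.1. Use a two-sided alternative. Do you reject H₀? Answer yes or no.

reject H₀: no

SE = σ/√n = 15/√19 = 3.4412
z = (x̄−μ₀)/SE = (58.68−64)/3.4412 = -1.5460
p-value (two-sided) = 0.12212
At α=0.1: p ≥ α → fail to reject H₀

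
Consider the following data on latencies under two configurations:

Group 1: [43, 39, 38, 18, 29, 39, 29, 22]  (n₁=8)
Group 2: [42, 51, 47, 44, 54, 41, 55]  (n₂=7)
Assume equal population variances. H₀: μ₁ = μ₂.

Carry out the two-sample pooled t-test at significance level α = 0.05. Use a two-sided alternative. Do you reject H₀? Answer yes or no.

reject H₀: yes

x̄₁=32.125, s₁=9.015, n₁=8
x̄₂=47.714, s₂=5.707, n₂=7
s_p² = [7·9.015² + 6·5.707²]/13 = 58.7926
SE = √(s_p²·(1/8+1/7)) = 3.9684
t = (32.125−47.714)/3.9684 = -3.9284
df = 13
p-value (two-sided) = 0.00173
At α=0.05: p < α → reject H₀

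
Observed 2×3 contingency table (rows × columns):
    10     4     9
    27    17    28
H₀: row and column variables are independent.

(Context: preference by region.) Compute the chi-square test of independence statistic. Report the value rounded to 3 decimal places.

test statistic = 0.465

Row totals [23, 72], col totals [37, 21, 37], n=95
χ² = (10−8.96)²/8.96 + (4−5.08)²/5.08 + (9−8.96)²/8.96 + (27−28.04)²/28.04 + (17−15.92)²/15.92 + (28−28.04)²/28.04 = 0.4653
df = 2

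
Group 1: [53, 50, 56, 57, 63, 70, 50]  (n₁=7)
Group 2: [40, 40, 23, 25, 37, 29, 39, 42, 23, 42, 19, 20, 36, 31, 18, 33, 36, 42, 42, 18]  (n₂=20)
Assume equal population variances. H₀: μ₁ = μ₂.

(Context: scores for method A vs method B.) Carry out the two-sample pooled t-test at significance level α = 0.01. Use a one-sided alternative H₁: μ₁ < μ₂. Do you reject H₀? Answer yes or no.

x̄₁=57.000, s₁=7.303, n₁=7
x̄₂=31.750, s₂=9.060, n₂=20
s_p² = [6·7.303² + 19·9.060²]/25 = 75.1900
SE = √(s_p²·(1/7+1/20)) = 3.8080
t = (57.000−31.750)/3.8080 = 6.6308
df = 25
p-value (one-sided, H₁ less) = 1.00000
At α=0.01: p ≥ α → fail to reject H₀

reject H₀: no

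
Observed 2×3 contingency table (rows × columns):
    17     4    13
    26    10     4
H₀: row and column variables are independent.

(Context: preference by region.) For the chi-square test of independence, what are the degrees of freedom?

df = (r−1)(c−1) = (2−1)·(3−1) = 2

degrees of freedom = 2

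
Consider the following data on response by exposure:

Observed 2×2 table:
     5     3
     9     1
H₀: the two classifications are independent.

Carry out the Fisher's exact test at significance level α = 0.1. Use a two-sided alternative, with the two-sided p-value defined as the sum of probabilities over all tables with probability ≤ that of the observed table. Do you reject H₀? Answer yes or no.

reject H₀: no

Margins: r₁=8, r₂=10, c₁=14, c₂=4, n=18
p_obs = C(8,5)·C(10,9)/C(18,14); sum pmf over tables with pmf ≤ p_obs
p-value (two-sided) = 0.27451
At α=0.1: p ≥ α → fail to reject H₀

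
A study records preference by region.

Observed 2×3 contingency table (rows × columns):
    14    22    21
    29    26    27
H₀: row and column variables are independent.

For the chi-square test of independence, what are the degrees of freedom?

df = (r−1)(c−1) = (2−1)·(3−1) = 2

degrees of freedom = 2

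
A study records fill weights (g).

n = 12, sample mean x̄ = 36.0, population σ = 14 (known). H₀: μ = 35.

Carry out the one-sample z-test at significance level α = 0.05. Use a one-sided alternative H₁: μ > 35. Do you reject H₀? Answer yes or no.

SE = σ/√n = 14/√12 = 4.0415
z = (x̄−μ₀)/SE = (36.0−35)/4.0415 = 0.2474
p-value (one-sided, H₁ greater) = 0.40229
At α=0.05: p ≥ α → fail to reject H₀

reject H₀: no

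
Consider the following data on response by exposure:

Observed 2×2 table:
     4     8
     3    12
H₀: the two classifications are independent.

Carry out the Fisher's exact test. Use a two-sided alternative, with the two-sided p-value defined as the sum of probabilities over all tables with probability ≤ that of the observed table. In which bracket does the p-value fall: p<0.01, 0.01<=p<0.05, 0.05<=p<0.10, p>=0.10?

p-value bracket: p>=0.10

Margins: r₁=12, r₂=15, c₁=7, c₂=20, n=27
p_obs = C(12,4)·C(15,3)/C(27,7); sum pmf over tables with pmf ≤ p_obs
p-value (two-sided) = 0.66184
→ bracket: p>=0.10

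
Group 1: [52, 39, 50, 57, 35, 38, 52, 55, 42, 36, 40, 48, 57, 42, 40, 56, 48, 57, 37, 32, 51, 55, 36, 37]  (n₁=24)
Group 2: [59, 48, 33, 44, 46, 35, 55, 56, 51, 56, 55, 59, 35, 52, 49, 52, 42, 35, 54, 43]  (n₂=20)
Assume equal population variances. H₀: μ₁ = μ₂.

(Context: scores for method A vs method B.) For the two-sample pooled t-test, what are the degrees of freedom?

degrees of freedom = 42

df = n₁ + n₂ − 2 = 24 + 20 − 2 = 42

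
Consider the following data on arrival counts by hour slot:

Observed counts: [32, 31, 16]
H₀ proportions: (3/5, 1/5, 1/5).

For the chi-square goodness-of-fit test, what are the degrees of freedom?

df = k − 1 = 3 − 1 = 2

degrees of freedom = 2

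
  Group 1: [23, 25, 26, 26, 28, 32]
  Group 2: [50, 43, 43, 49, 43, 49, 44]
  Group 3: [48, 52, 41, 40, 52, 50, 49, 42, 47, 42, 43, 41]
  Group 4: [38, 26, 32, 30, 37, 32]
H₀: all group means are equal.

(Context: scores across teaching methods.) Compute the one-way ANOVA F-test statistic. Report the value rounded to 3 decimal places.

test statistic = 41.225

Group means [26.67, 45.86, 45.58, 32.50], grand mean 39.452
SSB = Σnᵢ(x̄ᵢ−x̄)² = 2009.070; SSW = ΣΣ(x−x̄ᵢ)² = 438.607
MSB = 2009.070/3 = 669.6901; MSW = 438.607/27 = 16.2447
F = MSB/MSW = 41.2251
df = (3, 27)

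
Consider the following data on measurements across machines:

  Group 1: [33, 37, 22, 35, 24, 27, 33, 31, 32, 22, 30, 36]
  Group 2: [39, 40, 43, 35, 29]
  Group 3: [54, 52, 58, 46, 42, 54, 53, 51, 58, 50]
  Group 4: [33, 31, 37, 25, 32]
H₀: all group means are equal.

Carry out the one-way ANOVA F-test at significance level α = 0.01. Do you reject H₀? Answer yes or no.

reject H₀: yes

Group means [30.17, 37.20, 51.80, 31.60], grand mean 38.250
SSB = Σnᵢ(x̄ᵢ−x̄)² = 2846.733; SSW = ΣΣ(x−x̄ᵢ)² = 719.267
MSB = 2846.733/3 = 948.9111; MSW = 719.267/28 = 25.6881
F = MSB/MSW = 36.9397
df = (3, 28)
p-value (upper-tail) = 0.00000
At α=0.01: p < α → reject H₀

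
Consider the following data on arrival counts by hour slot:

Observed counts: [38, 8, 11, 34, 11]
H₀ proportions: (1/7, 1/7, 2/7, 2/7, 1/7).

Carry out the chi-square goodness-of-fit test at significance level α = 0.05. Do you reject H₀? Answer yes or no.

reject H₀: yes

n = 102; E_i = n·p_i = [14.57, 14.57, 29.14, 29.14, 14.57]
χ² = (38−14.57)²/14.57 + (8−14.57)²/14.57 + (11−29.14)²/29.14 + (34−29.14)²/29.14 + (11−14.57)²/14.57 = 53.6127
df = 4
p-value (upper-tail) = 0.00000
At α=0.05: p < α → reject H₀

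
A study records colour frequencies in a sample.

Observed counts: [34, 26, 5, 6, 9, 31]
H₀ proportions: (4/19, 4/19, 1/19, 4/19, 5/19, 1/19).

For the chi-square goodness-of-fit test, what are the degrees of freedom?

degrees of freedom = 5

df = k − 1 = 6 − 1 = 5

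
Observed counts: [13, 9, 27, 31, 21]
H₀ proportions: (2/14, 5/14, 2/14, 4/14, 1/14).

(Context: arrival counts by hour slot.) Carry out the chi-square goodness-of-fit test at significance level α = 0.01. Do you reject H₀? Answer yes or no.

reject H₀: yes

n = 101; E_i = n·p_i = [14.43, 36.07, 14.43, 28.86, 7.21]
χ² = (13−14.43)²/14.43 + (9−36.07)²/36.07 + (27−14.43)²/14.43 + (31−28.86)²/28.86 + (21−7.21)²/7.21 = 57.9139
df = 4
p-value (upper-tail) = 0.00000
At α=0.01: p < α → reject H₀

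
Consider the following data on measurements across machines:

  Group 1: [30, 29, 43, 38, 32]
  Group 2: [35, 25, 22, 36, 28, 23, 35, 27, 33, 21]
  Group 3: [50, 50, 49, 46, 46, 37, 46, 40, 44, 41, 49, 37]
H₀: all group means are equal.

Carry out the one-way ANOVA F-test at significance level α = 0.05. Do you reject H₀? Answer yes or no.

Group means [34.40, 28.50, 44.58], grand mean 36.741
SSB = Σnᵢ(x̄ᵢ−x̄)² = 1444.569; SSW = ΣΣ(x−x̄ᵢ)² = 698.617
MSB = 1444.569/2 = 722.2843; MSW = 698.617/24 = 29.1090
F = MSB/MSW = 24.8131
df = (2, 24)
p-value (upper-tail) = 0.00000
At α=0.05: p < α → reject H₀

reject H₀: yes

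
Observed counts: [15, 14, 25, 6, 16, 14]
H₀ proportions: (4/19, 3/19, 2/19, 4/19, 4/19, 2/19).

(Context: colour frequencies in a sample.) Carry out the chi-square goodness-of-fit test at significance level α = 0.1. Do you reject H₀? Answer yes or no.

n = 90; E_i = n·p_i = [18.95, 14.21, 9.47, 18.95, 18.95, 9.47]
χ² = (15−18.95)²/18.95 + (14−14.21)²/14.21 + (25−9.47)²/9.47 + (6−18.95)²/18.95 + (16−18.95)²/18.95 + (14−9.47)²/9.47 = 37.7398
df = 5
p-value (upper-tail) = 0.00000
At α=0.1: p < α → reject H₀

reject H₀: yes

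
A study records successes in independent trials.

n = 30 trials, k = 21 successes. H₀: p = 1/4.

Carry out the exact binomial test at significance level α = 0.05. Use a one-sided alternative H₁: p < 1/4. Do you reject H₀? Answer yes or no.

Exact binomial: n=30, k=21, p₀=1/4=0.2500
P(X≤21) from Σ C(n,i)·p₀^i·(1−p₀)^(n−i)
p-value (one-sided, H₁ less) = 1.00000
At α=0.05: p ≥ α → fail to reject H₀

reject H₀: no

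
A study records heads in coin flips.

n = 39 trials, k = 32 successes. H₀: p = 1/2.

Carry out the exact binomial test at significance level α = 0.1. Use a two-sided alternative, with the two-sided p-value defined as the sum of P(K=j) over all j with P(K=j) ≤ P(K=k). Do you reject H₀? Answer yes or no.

reject H₀: yes

Exact binomial: n=39, k=32, p₀=1/2=0.5000
P(X=j) = C(n,j)·p₀^j·(1−p₀)^(n−j); p = Σ P(X=j) over j with P(X=j) ≤ P(X=32)
p-value (two-sided) = 0.00007
At α=0.1: p < α → reject H₀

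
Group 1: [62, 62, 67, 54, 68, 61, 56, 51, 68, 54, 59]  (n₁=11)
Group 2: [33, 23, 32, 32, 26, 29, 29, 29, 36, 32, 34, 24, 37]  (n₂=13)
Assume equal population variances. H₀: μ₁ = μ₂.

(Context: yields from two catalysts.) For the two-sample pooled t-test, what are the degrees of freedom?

degrees of freedom = 22

df = n₁ + n₂ − 2 = 11 + 13 − 2 = 22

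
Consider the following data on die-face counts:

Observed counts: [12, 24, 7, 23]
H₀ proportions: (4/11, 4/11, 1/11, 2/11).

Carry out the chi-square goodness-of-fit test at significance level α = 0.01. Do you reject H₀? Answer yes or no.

reject H₀: yes

n = 66; E_i = n·p_i = [24.00, 24.00, 6.00, 12.00]
χ² = (12−24.00)²/24.00 + (24−24.00)²/24.00 + (7−6.00)²/6.00 + (23−12.00)²/12.00 = 16.2500
df = 3
p-value (upper-tail) = 0.00101
At α=0.01: p < α → reject H₀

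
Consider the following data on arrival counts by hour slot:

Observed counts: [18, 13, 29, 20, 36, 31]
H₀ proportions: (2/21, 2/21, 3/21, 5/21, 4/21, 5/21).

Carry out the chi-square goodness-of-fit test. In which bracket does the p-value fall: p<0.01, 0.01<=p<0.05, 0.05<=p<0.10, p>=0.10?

p-value bracket: 0.01<=p<0.05

n = 147; E_i = n·p_i = [14.00, 14.00, 21.00, 35.00, 28.00, 35.00]
χ² = (18−14.00)²/14.00 + (13−14.00)²/14.00 + (29−21.00)²/21.00 + (20−35.00)²/35.00 + (36−28.00)²/28.00 + (31−35.00)²/35.00 = 13.4333
df = 5
p-value (upper-tail) = 0.01964
→ bracket: 0.01<=p<0.05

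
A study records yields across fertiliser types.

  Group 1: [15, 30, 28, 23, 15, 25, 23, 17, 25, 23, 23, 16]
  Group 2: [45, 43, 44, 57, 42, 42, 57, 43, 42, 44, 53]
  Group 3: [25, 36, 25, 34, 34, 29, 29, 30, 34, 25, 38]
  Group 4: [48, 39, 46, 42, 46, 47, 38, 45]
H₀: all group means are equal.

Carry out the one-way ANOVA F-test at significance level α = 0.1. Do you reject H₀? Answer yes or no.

Group means [21.92, 46.55, 30.82, 43.88], grand mean 34.881
SSB = Σnᵢ(x̄ᵢ−x̄)² = 4342.249; SSW = ΣΣ(x−x̄ᵢ)² = 960.155
MSB = 4342.249/3 = 1447.4165; MSW = 960.155/38 = 25.2672
F = MSB/MSW = 57.2843
df = (3, 38)
p-value (upper-tail) = 0.00000
At α=0.1: p < α → reject H₀

reject H₀: yes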